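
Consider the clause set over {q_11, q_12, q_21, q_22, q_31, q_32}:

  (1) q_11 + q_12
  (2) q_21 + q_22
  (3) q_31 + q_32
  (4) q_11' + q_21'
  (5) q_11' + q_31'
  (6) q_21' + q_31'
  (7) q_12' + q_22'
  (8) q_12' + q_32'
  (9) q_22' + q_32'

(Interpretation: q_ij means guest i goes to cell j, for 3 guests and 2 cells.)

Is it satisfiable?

Suppose q_11 = 1.
(q_21') alone gives q_21 = 0.
(q_22) alone gives q_22 = 1.
(q_31') alone gives q_31 = 0.
(q_32) alone gives q_32 = 1.
That conflicts with the unit clause (q_32').
So q_11 must be the other value — set q_11 = 0.
(q_12) alone gives q_12 = 1.
(q_22') alone gives q_22 = 0.
(q_21) alone gives q_21 = 1.
(q_31') alone gives q_31 = 0.
(q_32) alone gives q_32 = 1.
That conflicts with the unit clause (q_32').
Neither q_11 = 1 nor q_11 = 0 works.
No assignment satisfies every clause.

No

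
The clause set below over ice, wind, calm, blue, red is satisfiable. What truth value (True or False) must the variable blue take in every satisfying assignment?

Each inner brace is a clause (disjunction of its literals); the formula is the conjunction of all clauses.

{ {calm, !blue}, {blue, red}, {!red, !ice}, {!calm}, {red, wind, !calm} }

Suppose blue = true.
From the singleton clause (calm), calm = true.
Now (!calm) is unsatisfied and unit — conflict.
So every satisfying assignment has blue = False.

False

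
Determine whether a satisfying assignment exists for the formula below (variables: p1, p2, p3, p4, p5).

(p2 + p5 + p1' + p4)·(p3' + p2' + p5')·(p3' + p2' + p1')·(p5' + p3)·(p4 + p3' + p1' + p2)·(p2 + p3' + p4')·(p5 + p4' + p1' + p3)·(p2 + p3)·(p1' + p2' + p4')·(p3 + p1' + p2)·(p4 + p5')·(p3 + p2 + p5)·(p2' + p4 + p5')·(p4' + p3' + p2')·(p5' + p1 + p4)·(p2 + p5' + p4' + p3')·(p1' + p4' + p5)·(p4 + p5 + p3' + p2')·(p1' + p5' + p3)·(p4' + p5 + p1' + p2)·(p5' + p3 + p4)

Yes

Try p5 = 0.
Try p2 = 1.
Try p3 = 0.
Try p4 = 0.
Every clause is now satisfied; p1 is unconstrained.
A satisfying assignment: p1 ↦ 0,  p2 ↦ 1,  p3 ↦ 0,  p4 ↦ 0,  p5 ↦ 0.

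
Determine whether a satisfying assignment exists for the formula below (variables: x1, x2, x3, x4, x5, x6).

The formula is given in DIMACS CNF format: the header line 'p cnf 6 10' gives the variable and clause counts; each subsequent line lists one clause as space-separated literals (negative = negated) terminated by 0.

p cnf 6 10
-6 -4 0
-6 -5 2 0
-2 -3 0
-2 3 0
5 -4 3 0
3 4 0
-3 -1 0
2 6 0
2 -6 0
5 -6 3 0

Case x6 = False:
The clause (x2) is unit, so x2 = True.
The clause (¬x3) is unit, so x3 = False.
But (x3) is also a unit clause — contradiction.
So x6 must be the other value — set x6 = True.
The clause (¬x4) is unit, so x4 = False.
The clause (x3) is unit, so x3 = True.
The clause (¬x2) is unit, so x2 = False.
But (x2) is also a unit clause — contradiction.
Both values of x6 lead to a conflict.
No assignment satisfies every clause.

No, unsatisfiable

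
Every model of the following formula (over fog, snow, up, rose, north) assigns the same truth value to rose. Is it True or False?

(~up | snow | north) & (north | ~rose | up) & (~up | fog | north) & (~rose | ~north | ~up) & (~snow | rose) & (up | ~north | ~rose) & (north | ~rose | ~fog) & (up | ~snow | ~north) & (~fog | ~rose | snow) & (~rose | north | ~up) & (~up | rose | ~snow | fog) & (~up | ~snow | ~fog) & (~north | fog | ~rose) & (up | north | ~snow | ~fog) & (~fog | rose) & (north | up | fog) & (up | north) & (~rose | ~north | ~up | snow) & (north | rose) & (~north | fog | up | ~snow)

Suppose rose = 1.
Case north = 1:
From the singleton clause (~up), up = 0.
But (up) is also a unit clause — contradiction.
So north must be the other value — set north = 0.
From the singleton clause (up), up = 1.
But (~up) is also a unit clause — contradiction.
Neither north = 1 nor north = 0 works.
So every satisfying assignment has rose = False.

False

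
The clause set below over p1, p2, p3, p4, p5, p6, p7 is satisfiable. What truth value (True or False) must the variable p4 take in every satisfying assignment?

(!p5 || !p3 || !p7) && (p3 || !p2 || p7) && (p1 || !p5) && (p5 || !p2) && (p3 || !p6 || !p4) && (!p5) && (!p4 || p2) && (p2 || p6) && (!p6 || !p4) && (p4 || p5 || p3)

False

Suppose p4 = true.
Unit clause (!p5) forces p5 = false.
Unit clause (!p2) forces p2 = false.
That conflicts with the unit clause (p2).
So every satisfying assignment has p4 = False.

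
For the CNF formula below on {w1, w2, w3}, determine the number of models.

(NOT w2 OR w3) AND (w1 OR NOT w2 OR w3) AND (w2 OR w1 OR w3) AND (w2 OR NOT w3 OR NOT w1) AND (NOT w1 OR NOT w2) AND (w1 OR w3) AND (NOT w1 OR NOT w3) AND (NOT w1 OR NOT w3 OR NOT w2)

There are 2^3 = 8 truth assignments over (w1, w2, w3).
Check each against the 8 clauses (columns in the order w1, w2, w3):
  F F F  ✗ fails (w2 OR w1 OR w3)
  F F T  ✓ satisfies all
  F T F  ✗ fails (NOT w2 OR w3)
  F T T  ✓ satisfies all
  T F F  ✓ satisfies all
  T F T  ✗ fails (w2 OR NOT w3 OR NOT w1)
  T T F  ✗ fails (NOT w2 OR w3)
  T T T  ✗ fails (NOT w1 OR NOT w2)
3 of the 8 rows are models.

3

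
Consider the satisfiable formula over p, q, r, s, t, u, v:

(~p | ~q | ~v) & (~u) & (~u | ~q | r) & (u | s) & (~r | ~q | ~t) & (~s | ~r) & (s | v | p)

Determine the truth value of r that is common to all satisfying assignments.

Suppose r = 1.
The clause (~u) is unit, so u = 0.
The clause (s) is unit, so s = 1.
But (~s) is also a unit clause — contradiction.
So every satisfying assignment has r = False.

False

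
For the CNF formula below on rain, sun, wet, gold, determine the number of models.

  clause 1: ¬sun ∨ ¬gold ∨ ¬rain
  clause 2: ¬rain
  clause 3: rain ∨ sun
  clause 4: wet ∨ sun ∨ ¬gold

There are 2^4 = 16 truth assignments over (rain, sun, wet, gold).
Check each against the 4 clauses (columns in the order rain, sun, wet, gold):
  F F F F  ✗ fails (rain ∨ sun)
  F F F T  ✗ fails (rain ∨ sun)
  F F T F  ✗ fails (rain ∨ sun)
  F F T T  ✗ fails (rain ∨ sun)
  F T F F  ✓ satisfies all
  F T F T  ✓ satisfies all
  F T T F  ✓ satisfies all
  F T T T  ✓ satisfies all
  T F F F  ✗ fails (¬rain)
  T F F T  ✗ fails (¬rain)
  T F T F  ✗ fails (¬rain)
  T F T T  ✗ fails (¬rain)
  T T F F  ✗ fails (¬rain)
  T T F T  ✗ fails (¬sun ∨ ¬gold ∨ ¬rain)
  T T T F  ✗ fails (¬rain)
  T T T T  ✗ fails (¬sun ∨ ¬gold ∨ ¬rain)
4 of the 16 rows are models.

4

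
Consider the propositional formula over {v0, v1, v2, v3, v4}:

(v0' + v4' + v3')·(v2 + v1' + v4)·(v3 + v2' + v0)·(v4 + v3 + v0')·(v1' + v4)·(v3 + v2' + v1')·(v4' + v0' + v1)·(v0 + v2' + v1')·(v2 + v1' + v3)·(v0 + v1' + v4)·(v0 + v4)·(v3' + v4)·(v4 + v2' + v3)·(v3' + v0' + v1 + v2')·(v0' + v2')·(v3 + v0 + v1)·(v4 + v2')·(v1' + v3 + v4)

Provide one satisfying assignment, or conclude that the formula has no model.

Branch on v1: set v1 = 1.
Unit clause (v4) forces v4 = 1.
Branch on v0: set v0 = 0.
Unit clause (v2') forces v2 = 0.
Unit clause (v3) forces v3 = 1.
Every clause now holds.

v0: 0,  v1: 1,  v2: 0,  v3: 1,  v4: 1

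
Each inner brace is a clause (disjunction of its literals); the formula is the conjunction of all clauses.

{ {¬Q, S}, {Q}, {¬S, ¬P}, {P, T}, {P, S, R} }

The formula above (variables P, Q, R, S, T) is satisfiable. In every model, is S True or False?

Suppose S = False.
The clause (¬Q) is unit, so Q = False.
But (Q) is also a unit clause — contradiction.
So every satisfying assignment has S = True.

True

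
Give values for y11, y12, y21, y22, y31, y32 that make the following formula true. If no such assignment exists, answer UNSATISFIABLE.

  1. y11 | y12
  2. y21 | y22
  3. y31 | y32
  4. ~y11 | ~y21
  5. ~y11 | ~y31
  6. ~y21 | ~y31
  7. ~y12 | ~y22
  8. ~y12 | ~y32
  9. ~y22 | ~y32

Try y11 = 1.
The clause (~y21) is unit, so y21 = 0.
The clause (y22) is unit, so y22 = 1.
The clause (~y31) is unit, so y31 = 0.
The clause (y32) is unit, so y32 = 1.
But (~y32) is also a unit clause — contradiction.
So y11 must be the other value — set y11 = 0.
The clause (y12) is unit, so y12 = 1.
The clause (~y22) is unit, so y22 = 0.
The clause (y21) is unit, so y21 = 1.
The clause (~y31) is unit, so y31 = 0.
The clause (y32) is unit, so y32 = 1.
But (~y32) is also a unit clause — contradiction.
Neither y11 = 1 nor y11 = 0 works.

UNSATISFIABLE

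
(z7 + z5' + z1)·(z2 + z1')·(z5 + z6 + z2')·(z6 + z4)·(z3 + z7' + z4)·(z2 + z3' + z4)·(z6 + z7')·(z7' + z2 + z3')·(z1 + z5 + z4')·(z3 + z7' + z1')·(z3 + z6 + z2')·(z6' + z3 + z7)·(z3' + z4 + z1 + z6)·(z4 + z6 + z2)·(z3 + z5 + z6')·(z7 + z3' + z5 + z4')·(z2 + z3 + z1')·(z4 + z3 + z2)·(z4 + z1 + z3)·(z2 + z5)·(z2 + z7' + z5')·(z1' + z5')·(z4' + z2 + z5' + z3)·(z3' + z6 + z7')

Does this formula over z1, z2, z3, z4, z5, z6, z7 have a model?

Case z2 = 1:
Case z5 = 1:
(z1') alone gives z1 = 0.
(z7) alone gives z7 = 1.
(z6) alone gives z6 = 1.
Case z3 = 0:
(z4) alone gives z4 = 1.
This assignment satisfies each clause.
A satisfying assignment: z1: 0, z2: 1, z3: 0, z4: 1, z5: 1, z6: 1, z7: 1.

Yes, satisfiable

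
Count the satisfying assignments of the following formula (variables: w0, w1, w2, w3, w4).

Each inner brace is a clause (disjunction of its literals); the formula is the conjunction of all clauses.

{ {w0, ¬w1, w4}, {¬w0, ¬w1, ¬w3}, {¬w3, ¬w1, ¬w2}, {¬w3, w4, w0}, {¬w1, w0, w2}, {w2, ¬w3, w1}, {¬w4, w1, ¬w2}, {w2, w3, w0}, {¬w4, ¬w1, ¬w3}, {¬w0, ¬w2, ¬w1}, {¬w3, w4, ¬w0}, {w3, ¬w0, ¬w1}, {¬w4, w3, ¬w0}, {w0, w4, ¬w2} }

3

There are 2^5 = 32 truth assignments over (w0, w1, w2, w3, w4).
Split on w0. With w0 = True, the clauses containing w0 are satisfied and ¬w0 drops from the rest; 2 of the 2^4 = 16 assignments to the other variables satisfy what remains.
With w0 = False, by the same count on the reduced clause set, 1 assignment works.
(One model: w0=F, w1=T, w2=T, w3=F, w4=T.)
Total: 2 + 1 = 3.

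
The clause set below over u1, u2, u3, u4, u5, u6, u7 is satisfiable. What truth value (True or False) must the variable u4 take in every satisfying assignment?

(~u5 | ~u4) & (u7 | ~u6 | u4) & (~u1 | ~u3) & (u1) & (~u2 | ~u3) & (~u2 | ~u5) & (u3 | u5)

Suppose u4 = 1.
The clause (~u5) is unit, so u5 = 0.
The clause (u1) is unit, so u1 = 1.
The clause (~u3) is unit, so u3 = 0.
That conflicts with the unit clause (u3).
So every satisfying assignment has u4 = False.

False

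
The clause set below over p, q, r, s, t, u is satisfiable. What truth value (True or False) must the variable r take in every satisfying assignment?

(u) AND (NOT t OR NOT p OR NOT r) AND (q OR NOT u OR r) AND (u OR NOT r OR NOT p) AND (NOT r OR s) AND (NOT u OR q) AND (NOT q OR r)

True

Suppose r = false.
The clause (u) is unit, so u = true.
The clause (q) is unit, so q = true.
That conflicts with the unit clause (NOT q).
So every satisfying assignment has r = True.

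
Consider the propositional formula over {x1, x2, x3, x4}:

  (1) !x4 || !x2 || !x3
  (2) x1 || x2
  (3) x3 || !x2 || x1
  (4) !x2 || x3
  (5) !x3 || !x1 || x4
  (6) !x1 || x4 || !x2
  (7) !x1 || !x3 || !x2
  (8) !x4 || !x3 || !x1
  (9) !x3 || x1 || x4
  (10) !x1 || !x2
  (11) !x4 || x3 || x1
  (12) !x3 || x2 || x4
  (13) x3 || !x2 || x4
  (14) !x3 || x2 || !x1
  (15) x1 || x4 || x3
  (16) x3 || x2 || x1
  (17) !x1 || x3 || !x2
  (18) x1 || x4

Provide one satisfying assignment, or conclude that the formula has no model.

x1 ↦ true, x2 ↦ false, x3 ↦ false, x4 ↦ true

Case x1 = true:
From the singleton clause (!x2), x2 = false.
From the singleton clause (!x3), x3 = false.
No clause remains; x4 is free.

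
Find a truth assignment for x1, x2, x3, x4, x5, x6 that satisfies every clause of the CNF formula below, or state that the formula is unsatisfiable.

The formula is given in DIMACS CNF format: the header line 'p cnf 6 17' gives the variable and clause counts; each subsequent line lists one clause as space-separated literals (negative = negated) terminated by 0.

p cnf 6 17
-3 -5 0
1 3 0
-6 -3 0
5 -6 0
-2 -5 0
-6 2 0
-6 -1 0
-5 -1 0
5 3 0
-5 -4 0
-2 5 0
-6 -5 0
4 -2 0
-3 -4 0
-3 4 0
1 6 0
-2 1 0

UNSATISFIABLE

Case x3 = False:
The clause (x1) is unit, so x1 = True.
The clause (¬x6) is unit, so x6 = False.
The clause (¬x5) is unit, so x5 = False.
That conflicts with the unit clause (x5).
That branch fails; take x3 = True instead.
The clause (¬x5) is unit, so x5 = False.
The clause (¬x6) is unit, so x6 = False.
The clause (¬x2) is unit, so x2 = False.
The clause (¬x4) is unit, so x4 = False.
That conflicts with the unit clause (x4).
Neither x3 = True nor x3 = False works.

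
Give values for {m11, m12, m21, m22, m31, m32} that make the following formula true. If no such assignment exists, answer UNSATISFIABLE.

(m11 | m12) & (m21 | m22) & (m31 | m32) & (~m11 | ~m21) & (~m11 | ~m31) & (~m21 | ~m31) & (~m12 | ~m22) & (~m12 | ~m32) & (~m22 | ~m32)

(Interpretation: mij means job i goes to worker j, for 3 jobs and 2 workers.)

UNSATISFIABLE

Try m11 = 1.
Unit clause (~m21) forces m21 = 0.
Unit clause (m22) forces m22 = 1.
Unit clause (~m31) forces m31 = 0.
Unit clause (m32) forces m32 = 1.
That conflicts with the unit clause (~m32).
Undo m11 and try m11 = 0.
Unit clause (m12) forces m12 = 1.
Unit clause (~m22) forces m22 = 0.
Unit clause (m21) forces m21 = 1.
Unit clause (~m31) forces m31 = 0.
Unit clause (m32) forces m32 = 1.
That conflicts with the unit clause (~m32).
Either choice for m11 ends in contradiction.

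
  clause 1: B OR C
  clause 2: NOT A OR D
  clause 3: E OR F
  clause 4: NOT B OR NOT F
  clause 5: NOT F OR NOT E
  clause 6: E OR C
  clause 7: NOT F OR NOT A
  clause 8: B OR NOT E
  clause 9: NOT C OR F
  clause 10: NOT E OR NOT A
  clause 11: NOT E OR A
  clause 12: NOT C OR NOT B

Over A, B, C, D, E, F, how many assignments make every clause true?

2

There are 2^6 = 64 truth assignments over (A, B, C, D, E, F).
Split on A. With A = true, the clauses containing A are satisfied and NOT A drops from the rest; 0 of the 2^5 = 32 assignments to the other variables satisfy what remains.
With A = false, by the same count on the reduced clause set, 2 assignments work.
(One model: A=F, B=F, C=T, D=F, E=F, F=T.)
Total: 0 + 2 = 2.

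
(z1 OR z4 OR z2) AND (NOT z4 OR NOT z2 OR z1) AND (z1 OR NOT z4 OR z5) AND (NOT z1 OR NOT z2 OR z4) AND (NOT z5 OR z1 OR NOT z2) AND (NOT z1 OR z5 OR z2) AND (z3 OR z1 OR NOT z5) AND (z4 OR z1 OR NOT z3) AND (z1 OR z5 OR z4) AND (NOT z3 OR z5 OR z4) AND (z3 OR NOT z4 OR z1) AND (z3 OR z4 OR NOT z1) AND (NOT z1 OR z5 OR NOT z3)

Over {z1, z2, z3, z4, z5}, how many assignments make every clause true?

7

There are 2^5 = 32 truth assignments over (z1, z2, z3, z4, z5).
Split on z4. With z4 = true, the clauses containing z4 are satisfied and NOT z4 drops from the rest; 6 of the 2^4 = 16 assignments to the other variables satisfy what remains.
With z4 = false, by the same count on the reduced clause set, 1 assignment works.
Total: 6 + 1 = 7.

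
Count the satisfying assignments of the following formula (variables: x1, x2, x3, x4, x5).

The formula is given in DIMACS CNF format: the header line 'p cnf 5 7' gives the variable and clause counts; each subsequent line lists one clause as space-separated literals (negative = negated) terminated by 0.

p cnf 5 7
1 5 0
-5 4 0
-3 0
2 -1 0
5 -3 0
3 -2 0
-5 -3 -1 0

There are 2^5 = 32 truth assignments over (x1, x2, x3, x4, x5).
Split on x3. With x3 = True, the clauses containing x3 are satisfied and ¬x3 drops from the rest; 0 of the 2^4 = 16 assignments to the other variables satisfy what remains.
With x3 = False, by the same count on the reduced clause set, 1 assignment works.
(One model: x1=F, x2=F, x3=F, x4=T, x5=T.)
Total: 0 + 1 = 1.

1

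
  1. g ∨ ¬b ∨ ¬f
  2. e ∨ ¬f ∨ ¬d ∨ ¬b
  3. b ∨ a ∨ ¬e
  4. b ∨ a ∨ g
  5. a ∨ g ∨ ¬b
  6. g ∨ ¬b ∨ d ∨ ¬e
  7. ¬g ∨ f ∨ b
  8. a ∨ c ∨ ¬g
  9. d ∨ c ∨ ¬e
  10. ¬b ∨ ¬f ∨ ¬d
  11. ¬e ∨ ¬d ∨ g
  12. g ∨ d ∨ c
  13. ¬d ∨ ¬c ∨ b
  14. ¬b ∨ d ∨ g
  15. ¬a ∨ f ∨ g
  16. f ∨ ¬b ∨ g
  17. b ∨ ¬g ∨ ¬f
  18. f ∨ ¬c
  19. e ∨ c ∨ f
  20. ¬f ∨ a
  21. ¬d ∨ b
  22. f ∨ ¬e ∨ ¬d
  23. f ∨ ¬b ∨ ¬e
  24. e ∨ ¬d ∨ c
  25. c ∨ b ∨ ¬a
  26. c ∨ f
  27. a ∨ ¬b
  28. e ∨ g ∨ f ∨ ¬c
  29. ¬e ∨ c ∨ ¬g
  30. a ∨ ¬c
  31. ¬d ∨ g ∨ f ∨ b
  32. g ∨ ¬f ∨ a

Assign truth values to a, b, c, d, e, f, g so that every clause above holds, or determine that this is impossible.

a ↦ True; b ↦ True; c ↦ True; d ↦ False; e ↦ False; f ↦ True; g ↦ True

Suppose f = True.
(a) alone gives a = True.
Suppose g = True.
(b) alone gives b = True.
(¬d) alone gives d = False.
Suppose c = True.
Every clause is now satisfied; e is unconstrained.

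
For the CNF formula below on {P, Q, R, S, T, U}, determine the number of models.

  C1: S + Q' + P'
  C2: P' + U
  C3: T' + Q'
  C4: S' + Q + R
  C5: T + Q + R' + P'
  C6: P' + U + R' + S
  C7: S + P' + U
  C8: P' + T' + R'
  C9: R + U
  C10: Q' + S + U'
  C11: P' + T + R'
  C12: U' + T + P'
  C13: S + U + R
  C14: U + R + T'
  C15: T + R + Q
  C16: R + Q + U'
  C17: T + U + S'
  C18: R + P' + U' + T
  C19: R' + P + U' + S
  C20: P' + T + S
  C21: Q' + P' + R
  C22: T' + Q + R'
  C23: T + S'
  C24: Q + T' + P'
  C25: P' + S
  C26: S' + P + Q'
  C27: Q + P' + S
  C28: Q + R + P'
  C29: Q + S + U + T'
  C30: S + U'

2

There are 2^6 = 64 truth assignments over (P, Q, R, S, T, U).
Split on S. With S = 1, the clauses containing S are satisfied and S' drops from the rest; 0 of the 2^5 = 32 assignments to the other variables satisfy what remains.
With S = 0, by the same count on the reduced clause set, 2 assignments work.
Total: 0 + 2 = 2.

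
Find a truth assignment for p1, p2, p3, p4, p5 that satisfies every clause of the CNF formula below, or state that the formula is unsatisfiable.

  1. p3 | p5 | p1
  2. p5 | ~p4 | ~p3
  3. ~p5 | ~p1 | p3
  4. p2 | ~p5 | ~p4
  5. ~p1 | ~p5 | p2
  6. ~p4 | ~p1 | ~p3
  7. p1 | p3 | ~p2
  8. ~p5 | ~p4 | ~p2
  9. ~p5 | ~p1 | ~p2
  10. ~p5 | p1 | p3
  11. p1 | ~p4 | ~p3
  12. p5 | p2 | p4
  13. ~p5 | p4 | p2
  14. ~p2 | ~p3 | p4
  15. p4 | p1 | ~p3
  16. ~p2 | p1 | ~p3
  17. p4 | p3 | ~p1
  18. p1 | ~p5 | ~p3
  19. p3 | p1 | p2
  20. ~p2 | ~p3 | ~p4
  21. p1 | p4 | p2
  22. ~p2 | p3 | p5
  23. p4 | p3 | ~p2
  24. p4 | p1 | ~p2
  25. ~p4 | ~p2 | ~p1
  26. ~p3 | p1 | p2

Branch on p3: set p3 = 0.
Branch on p5: set p5 = 0.
The clause (p1) is unit, so p1 = 1.
The clause (p4) is unit, so p4 = 1.
The clause (~p2) is unit, so p2 = 0.
This assignment satisfies each clause.

p1: 1, p2: 0, p3: 0, p4: 1, p5: 0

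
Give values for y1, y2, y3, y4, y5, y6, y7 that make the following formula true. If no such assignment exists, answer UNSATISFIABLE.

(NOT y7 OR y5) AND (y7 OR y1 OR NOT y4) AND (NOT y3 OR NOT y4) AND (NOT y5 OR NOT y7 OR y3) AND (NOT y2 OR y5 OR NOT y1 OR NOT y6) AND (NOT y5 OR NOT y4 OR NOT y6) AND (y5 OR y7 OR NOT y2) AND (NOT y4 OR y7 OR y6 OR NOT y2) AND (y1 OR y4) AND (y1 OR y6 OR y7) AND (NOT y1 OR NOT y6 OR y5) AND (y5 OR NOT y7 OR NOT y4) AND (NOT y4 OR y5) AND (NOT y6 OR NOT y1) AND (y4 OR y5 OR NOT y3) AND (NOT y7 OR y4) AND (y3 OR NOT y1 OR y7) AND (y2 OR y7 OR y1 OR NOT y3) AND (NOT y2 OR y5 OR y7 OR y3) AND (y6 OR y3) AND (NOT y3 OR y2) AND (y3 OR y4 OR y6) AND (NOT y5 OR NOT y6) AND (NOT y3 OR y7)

UNSATISFIABLE

Try y7 = false.
The clause (NOT y3) is unit, so y3 = false.
The clause (NOT y1) is unit, so y1 = false.
The clause (NOT y4) is unit, so y4 = false.
Now (y4) is unsatisfied and unit — conflict.
Undo y7 and try y7 = true.
The clause (y5) is unit, so y5 = true.
The clause (y3) is unit, so y3 = true.
The clause (NOT y4) is unit, so y4 = false.
Now (y4) is unsatisfied and unit — conflict.
Both values of y7 lead to a conflict.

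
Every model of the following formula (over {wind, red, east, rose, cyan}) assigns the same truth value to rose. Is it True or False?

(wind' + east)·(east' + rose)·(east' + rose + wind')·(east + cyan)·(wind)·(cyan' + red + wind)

True

Suppose rose = 0.
From the singleton clause (east'), east = 0.
From the singleton clause (wind'), wind = 0.
Now (wind) is unsatisfied and unit — conflict.
So every satisfying assignment has rose = True.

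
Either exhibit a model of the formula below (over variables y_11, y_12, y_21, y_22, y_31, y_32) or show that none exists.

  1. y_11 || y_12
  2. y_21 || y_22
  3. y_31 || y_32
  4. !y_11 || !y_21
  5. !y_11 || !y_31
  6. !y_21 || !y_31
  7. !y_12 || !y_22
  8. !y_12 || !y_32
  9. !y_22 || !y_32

Try y_11 = true.
(!y_21) alone gives y_21 = false.
(y_22) alone gives y_22 = true.
(!y_31) alone gives y_31 = false.
(y_32) alone gives y_32 = true.
Now (!y_32) is unsatisfied and unit — conflict.
So y_11 must be the other value — set y_11 = false.
(y_12) alone gives y_12 = true.
(!y_22) alone gives y_22 = false.
(y_21) alone gives y_21 = true.
(!y_31) alone gives y_31 = false.
(y_32) alone gives y_32 = true.
Now (!y_32) is unsatisfied and unit — conflict.
Either choice for y_11 ends in contradiction.

UNSATISFIABLE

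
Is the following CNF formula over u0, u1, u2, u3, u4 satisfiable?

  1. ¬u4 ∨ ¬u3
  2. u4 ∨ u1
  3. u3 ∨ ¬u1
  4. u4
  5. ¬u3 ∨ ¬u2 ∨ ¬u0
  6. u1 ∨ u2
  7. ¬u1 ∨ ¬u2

Yes

From the singleton clause (u4), u4 = True.
From the singleton clause (¬u3), u3 = False.
From the singleton clause (¬u1), u1 = False.
From the singleton clause (u2), u2 = True.
All clauses hold; u0 can take either value.
A satisfying assignment: u0 ↦ False; u1 ↦ False; u2 ↦ True; u3 ↦ False; u4 ↦ True.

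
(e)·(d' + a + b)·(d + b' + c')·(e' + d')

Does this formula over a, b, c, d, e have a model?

Yes

Unit clause (e) forces e = 1.
Unit clause (d') forces d = 0.
Try b = 1.
Unit clause (c') forces c = 0.
Every clause is now satisfied; a is unconstrained.
A satisfying assignment: a: 0; b: 1; c: 0; d: 0; e: 1.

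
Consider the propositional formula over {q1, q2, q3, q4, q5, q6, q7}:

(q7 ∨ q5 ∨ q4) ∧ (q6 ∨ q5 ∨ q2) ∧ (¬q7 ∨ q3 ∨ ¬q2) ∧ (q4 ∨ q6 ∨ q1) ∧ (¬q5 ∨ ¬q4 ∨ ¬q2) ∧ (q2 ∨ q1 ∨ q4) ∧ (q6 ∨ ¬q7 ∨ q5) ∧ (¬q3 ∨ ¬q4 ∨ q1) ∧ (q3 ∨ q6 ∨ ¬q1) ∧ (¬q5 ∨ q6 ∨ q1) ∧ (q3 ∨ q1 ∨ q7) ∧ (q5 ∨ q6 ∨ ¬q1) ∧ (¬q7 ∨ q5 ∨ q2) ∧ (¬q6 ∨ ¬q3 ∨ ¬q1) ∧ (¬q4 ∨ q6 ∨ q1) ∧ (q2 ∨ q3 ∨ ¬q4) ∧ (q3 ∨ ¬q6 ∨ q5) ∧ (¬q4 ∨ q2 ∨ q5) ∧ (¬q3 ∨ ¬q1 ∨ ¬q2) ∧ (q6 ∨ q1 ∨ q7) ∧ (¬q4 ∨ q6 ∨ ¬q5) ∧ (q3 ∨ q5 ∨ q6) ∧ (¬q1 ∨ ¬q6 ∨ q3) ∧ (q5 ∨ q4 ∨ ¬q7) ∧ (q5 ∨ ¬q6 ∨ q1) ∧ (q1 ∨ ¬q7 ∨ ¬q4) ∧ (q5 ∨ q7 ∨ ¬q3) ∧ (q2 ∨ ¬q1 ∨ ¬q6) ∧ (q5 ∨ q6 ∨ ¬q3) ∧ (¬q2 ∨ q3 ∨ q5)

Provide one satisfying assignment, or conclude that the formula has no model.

Try q7 = False.
Try q5 = True.
Try q4 = False.
Try q6 = True.
Try q2 = True.
Try q3 = True.
(¬q1) alone gives q1 = False.
This assignment satisfies each clause.

q1=False,  q2=True,  q3=True,  q4=False,  q5=True,  q6=True,  q7=False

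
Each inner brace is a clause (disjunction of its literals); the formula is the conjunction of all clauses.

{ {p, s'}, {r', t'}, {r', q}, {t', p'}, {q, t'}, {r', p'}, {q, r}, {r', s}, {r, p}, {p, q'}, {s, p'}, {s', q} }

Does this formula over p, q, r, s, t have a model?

Case p = 1:
(t') alone gives t = 0.
(r') alone gives r = 0.
(q) alone gives q = 1.
(s) alone gives s = 1.
This assignment satisfies each clause.
A satisfying assignment: p: 1; q: 1; r: 0; s: 1; t: 0.

Yes, satisfiable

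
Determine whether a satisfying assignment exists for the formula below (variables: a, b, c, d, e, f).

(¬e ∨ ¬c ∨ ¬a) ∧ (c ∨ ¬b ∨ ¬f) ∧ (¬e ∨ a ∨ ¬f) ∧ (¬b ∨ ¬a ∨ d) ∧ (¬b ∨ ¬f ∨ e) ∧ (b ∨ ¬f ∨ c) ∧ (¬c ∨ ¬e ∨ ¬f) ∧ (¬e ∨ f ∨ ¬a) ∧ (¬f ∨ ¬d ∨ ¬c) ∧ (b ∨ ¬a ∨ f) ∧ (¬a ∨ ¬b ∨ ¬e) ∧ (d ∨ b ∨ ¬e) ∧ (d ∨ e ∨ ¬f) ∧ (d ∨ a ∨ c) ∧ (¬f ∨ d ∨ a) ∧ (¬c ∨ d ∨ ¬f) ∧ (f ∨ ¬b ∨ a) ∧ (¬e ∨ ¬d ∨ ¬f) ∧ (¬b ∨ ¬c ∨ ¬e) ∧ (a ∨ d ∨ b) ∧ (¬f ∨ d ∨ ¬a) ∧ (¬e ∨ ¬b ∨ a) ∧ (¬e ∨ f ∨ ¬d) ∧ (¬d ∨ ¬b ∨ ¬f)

Try e = False.
Try b = True.
(¬f) alone gives f = False.
(a) alone gives a = True.
(d) alone gives d = True.
No clause remains; c is free.
A satisfying assignment: a: True,  b: True,  c: False,  d: True,  e: False,  f: False.

Satisfiable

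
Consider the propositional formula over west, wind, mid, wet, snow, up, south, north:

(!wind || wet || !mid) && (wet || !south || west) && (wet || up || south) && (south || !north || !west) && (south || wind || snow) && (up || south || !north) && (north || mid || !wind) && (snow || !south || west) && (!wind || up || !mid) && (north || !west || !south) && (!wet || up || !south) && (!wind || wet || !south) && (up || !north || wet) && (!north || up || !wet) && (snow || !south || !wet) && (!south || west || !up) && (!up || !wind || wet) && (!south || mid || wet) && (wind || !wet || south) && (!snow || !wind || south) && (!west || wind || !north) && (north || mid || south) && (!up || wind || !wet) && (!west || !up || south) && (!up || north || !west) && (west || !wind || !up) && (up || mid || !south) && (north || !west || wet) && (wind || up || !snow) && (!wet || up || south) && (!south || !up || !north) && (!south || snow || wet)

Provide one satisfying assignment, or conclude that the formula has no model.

west ↦ false,  wind ↦ false,  mid ↦ true,  wet ↦ false,  snow ↦ true,  up ↦ true,  south ↦ false,  north ↦ false

Try wind = false.
Try south = false.
From the singleton clause (snow), snow = true.
From the singleton clause (!wet), wet = false.
From the singleton clause (up), up = true.
From the singleton clause (!west), west = false.
Try north = false.
From the singleton clause (mid), mid = true.
Every clause now holds.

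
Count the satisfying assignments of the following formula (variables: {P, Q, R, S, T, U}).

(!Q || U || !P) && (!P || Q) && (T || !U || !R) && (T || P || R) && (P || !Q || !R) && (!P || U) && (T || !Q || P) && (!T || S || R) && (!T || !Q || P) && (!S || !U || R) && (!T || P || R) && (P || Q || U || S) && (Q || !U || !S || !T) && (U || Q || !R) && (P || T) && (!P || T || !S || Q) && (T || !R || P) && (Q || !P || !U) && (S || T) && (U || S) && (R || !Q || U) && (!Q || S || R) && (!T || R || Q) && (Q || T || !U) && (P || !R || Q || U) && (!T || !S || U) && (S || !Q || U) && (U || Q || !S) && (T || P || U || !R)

There are 2^6 = 64 truth assignments over (P, Q, R, S, T, U).
Split on P. With P = true, the clauses containing P are satisfied and !P drops from the rest; 2 of the 2^5 = 32 assignments to the other variables satisfy what remains.
With P = false, by the same count on the reduced clause set, 1 assignment works.
(One model: P=F, Q=F, R=T, S=F, T=T, U=T.)
Total: 2 + 1 = 3.

3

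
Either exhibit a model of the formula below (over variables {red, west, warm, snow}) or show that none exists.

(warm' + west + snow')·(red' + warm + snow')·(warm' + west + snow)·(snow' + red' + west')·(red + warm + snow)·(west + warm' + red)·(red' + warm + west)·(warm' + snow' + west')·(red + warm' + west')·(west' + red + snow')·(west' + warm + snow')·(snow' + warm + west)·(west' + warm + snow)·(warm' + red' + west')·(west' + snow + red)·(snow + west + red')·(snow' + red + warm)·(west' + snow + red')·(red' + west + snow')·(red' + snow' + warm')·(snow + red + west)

UNSATISFIABLE

Case warm = 0:
Case red = 0:
From the singleton clause (snow), snow = 1.
Now (snow') is unsatisfied and unit — conflict.
Backtrack on red: now try red = 1.
From the singleton clause (snow'), snow = 0.
From the singleton clause (west), west = 1.
Now (west') is unsatisfied and unit — conflict.
Either choice for red ends in contradiction.
Backtrack on warm: now try warm = 1.
Case west = 1:
From the singleton clause (snow'), snow = 0.
From the singleton clause (red), red = 1.
Now (red') is unsatisfied and unit — conflict.
Backtrack on west: now try west = 0.
From the singleton clause (snow'), snow = 0.
Now (snow) is unsatisfied and unit — conflict.
Either choice for west ends in contradiction.
Either choice for warm ends in contradiction.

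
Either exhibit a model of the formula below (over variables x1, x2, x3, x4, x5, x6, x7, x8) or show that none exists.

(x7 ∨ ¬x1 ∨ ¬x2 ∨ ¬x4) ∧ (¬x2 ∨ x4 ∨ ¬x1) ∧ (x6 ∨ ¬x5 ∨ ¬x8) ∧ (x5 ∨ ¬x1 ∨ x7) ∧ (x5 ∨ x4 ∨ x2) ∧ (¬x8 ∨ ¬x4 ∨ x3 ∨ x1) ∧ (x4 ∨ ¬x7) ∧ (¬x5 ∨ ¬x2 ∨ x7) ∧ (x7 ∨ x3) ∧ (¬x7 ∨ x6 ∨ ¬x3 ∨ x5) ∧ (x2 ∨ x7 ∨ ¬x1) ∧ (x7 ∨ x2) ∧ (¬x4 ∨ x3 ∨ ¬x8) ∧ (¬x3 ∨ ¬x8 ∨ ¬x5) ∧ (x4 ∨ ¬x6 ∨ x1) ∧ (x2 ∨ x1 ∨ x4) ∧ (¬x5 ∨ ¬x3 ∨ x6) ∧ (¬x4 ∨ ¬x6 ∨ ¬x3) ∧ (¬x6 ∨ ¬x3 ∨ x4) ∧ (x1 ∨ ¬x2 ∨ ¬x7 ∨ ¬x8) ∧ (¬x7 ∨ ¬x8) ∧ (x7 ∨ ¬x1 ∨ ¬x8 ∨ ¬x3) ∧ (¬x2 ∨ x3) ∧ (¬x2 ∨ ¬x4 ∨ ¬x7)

x1=False; x2=False; x3=False; x4=True; x5=True; x6=False; x7=True; x8=False

Suppose x4 = True.
Suppose x7 = True.
The clause (¬x8) is unit, so x8 = False.
The clause (¬x2) is unit, so x2 = False.
Suppose x6 = False.
Suppose x3 = False.
All clauses hold; x1, x5 can take either value.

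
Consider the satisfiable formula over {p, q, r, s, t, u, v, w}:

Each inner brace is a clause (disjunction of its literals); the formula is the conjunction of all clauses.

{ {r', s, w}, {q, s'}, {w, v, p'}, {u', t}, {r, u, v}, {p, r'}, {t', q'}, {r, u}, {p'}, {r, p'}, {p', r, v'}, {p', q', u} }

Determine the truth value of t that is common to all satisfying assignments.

True

Suppose t = 0.
(u') alone gives u = 0.
(r) alone gives r = 1.
(p) alone gives p = 1.
That conflicts with the unit clause (p').
So every satisfying assignment has t = True.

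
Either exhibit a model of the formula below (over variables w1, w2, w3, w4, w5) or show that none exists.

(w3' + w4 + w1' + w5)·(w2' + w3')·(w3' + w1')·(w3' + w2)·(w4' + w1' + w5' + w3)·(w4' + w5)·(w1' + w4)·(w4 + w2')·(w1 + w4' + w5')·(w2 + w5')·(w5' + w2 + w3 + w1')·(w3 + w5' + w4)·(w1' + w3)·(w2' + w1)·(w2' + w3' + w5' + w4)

w1=0,  w2=0,  w3=0,  w4=0,  w5=0

Suppose w2 = 0.
Unit clause (w3') forces w3 = 0.
Unit clause (w5') forces w5 = 0.
Unit clause (w4') forces w4 = 0.
Unit clause (w1') forces w1 = 0.
This assignment satisfies each clause.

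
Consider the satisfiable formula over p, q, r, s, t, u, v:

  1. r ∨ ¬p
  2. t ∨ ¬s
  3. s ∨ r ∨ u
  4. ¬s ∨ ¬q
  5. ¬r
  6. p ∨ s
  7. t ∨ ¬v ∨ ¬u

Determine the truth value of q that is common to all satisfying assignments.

False

Suppose q = True.
The clause (¬s) is unit, so s = False.
The clause (¬r) is unit, so r = False.
The clause (¬p) is unit, so p = False.
That conflicts with the unit clause (p).
So every satisfying assignment has q = False.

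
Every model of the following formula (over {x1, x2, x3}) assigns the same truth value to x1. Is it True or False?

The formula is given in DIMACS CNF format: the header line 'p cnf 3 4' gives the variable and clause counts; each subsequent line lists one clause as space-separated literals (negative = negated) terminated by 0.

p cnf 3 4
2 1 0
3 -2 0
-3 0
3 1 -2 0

Suppose x1 = False.
(x2) alone gives x2 = True.
(x3) alone gives x3 = True.
But (¬x3) is also a unit clause — contradiction.
So every satisfying assignment has x1 = True.

True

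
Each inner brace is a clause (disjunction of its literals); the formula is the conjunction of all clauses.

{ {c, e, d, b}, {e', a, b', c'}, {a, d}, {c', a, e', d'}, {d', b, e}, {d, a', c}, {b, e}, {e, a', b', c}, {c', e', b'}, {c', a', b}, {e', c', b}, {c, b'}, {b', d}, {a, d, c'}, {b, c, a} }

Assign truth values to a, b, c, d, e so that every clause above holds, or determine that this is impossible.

a: 1,  b: 0,  c: 0,  d: 1,  e: 1

Suppose a = 1.
Suppose d = 1.
Suppose b = 0.
From the singleton clause (e), e = 1.
From the singleton clause (c'), c = 0.
Every clause now holds.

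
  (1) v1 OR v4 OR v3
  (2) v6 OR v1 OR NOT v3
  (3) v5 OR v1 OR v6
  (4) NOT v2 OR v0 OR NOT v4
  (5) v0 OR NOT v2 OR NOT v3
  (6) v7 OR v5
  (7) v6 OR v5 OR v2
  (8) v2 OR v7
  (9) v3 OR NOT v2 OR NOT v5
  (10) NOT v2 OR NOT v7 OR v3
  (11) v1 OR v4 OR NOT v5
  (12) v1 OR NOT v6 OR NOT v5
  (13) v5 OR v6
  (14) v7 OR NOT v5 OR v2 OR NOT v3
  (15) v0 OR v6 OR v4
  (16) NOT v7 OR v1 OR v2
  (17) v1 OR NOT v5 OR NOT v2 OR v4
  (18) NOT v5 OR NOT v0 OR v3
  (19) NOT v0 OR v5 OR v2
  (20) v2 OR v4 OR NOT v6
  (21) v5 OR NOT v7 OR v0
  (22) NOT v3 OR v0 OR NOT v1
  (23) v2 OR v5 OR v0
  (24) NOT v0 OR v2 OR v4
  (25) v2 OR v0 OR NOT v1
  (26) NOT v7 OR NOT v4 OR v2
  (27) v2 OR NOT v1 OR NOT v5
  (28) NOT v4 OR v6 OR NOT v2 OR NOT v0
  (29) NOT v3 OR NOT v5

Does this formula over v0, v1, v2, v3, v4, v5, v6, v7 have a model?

Case v7 = true:
Case v2 = true:
(v3) alone gives v3 = true.
(v0) alone gives v0 = true.
(NOT v5) alone gives v5 = false.
(v6) alone gives v6 = true.
Every clause is now satisfied; v1, v4 are unconstrained.
A satisfying assignment: v0=true; v1=true; v2=true; v3=true; v4=true; v5=false; v6=true; v7=true.

Yes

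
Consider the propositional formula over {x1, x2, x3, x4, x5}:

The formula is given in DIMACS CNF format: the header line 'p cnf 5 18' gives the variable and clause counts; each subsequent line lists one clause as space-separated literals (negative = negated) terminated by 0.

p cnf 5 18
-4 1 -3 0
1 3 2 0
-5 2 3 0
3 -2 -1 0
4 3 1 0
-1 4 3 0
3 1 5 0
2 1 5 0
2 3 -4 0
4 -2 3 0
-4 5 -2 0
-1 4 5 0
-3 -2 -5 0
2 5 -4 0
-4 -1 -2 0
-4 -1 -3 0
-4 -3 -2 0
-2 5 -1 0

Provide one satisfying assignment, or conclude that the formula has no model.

x1=False; x2=True; x3=False; x4=True; x5=True

Suppose x4 = True.
Suppose x1 = False.
The clause (¬x3) is unit, so x3 = False.
The clause (x2) is unit, so x2 = True.
The clause (x5) is unit, so x5 = True.
Every clause now holds.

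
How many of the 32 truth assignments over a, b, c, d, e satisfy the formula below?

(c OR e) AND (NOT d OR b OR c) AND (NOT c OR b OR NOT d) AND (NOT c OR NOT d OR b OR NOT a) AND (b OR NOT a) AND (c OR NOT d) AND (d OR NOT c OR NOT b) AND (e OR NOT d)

7

There are 2^5 = 32 truth assignments over (a, b, c, d, e).
Split on d. With d = true, the clauses containing d are satisfied and NOT d drops from the rest; 2 of the 2^4 = 16 assignments to the other variables satisfy what remains.
With d = false, by the same count on the reduced clause set, 5 assignments work.
Total: 2 + 5 = 7.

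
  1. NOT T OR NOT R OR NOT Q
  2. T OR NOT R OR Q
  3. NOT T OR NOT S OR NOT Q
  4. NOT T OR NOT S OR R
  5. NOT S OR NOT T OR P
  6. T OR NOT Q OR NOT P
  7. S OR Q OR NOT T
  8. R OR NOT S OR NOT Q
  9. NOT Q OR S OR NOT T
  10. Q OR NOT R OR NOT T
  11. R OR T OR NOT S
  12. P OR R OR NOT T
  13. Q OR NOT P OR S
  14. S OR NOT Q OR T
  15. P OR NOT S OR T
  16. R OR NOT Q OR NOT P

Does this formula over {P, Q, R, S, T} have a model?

Suppose T = false.
Suppose R = false.
(NOT S) alone gives S = false.
(NOT Q) alone gives Q = false.
(NOT P) alone gives P = false.
All clauses are satisfied.
A satisfying assignment: P: false; Q: false; R: false; S: false; T: false.

Yes, satisfiable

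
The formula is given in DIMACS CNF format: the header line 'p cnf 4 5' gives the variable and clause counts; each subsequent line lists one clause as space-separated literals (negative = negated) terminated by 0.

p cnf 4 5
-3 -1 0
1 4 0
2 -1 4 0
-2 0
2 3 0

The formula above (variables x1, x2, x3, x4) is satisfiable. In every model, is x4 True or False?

True

Suppose x4 = False.
From the singleton clause (x1), x1 = True.
From the singleton clause (¬x3), x3 = False.
From the singleton clause (x2), x2 = True.
Now (¬x2) is unsatisfied and unit — conflict.
So every satisfying assignment has x4 = True.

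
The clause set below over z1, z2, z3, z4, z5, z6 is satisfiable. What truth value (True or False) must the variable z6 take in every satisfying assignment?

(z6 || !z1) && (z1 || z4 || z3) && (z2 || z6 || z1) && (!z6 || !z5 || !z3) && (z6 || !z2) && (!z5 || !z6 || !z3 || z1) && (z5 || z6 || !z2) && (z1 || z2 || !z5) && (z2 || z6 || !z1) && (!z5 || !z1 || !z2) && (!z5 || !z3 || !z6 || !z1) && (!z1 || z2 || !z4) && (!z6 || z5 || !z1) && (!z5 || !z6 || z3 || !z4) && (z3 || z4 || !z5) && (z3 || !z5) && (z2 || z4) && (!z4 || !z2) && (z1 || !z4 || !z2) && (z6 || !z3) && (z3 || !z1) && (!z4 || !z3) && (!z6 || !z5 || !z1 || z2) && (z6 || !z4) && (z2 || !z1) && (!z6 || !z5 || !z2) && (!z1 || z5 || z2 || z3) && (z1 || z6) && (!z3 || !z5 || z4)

True

Suppose z6 = false.
Unit clause (!z1) forces z1 = false.
Now (z1) is unsatisfied and unit — conflict.
So every satisfying assignment has z6 = True.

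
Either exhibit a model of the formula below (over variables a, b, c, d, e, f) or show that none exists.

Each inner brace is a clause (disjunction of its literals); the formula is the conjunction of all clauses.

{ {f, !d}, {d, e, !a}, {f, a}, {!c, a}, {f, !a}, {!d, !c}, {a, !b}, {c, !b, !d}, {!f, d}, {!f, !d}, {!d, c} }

Branch on f: set f = true.
From the singleton clause (d), d = true.
But (!d) is also a unit clause — contradiction.
That branch fails; take f = false instead.
From the singleton clause (!d), d = false.
From the singleton clause (a), a = true.
But (!a) is also a unit clause — contradiction.
Both values of f lead to a conflict.

UNSATISFIABLE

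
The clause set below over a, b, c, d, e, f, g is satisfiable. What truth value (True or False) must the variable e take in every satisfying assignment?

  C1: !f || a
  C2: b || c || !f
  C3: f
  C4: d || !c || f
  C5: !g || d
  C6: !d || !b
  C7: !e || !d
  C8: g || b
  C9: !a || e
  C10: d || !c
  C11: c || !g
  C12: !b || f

True

Suppose e = false.
The clause (f) is unit, so f = true.
The clause (a) is unit, so a = true.
But (!a) is also a unit clause — contradiction.
So every satisfying assignment has e = True.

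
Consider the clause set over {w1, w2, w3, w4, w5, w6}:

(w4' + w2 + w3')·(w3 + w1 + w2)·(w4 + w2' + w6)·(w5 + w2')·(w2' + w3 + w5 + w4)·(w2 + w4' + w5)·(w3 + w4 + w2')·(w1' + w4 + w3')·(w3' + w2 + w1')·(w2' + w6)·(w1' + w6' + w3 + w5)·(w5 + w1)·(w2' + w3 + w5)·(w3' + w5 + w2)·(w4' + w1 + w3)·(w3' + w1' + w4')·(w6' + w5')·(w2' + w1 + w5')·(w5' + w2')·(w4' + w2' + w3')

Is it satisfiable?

Branch on w5: set w5 = 1.
The clause (w6') is unit, so w6 = 0.
The clause (w2') is unit, so w2 = 0.
Branch on w4: set w4 = 0.
Branch on w3: set w3 = 1.
The clause (w1') is unit, so w1 = 0.
All clauses are satisfied.
A satisfying assignment: w1 ↦ 0, w2 ↦ 0, w3 ↦ 1, w4 ↦ 0, w5 ↦ 1, w6 ↦ 0.

Yes, satisfiable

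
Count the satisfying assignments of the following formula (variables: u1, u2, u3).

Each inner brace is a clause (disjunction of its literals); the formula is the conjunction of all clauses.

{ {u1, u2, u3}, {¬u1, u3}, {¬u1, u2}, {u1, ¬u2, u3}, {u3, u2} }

There are 2^3 = 8 truth assignments over (u1, u2, u3).
Check each against the 5 clauses (columns in the order u1, u2, u3):
  F F F  ✗ fails (u1 ∨ u2 ∨ u3)
  F F T  ✓ satisfies all
  F T F  ✗ fails (u1 ∨ ¬u2 ∨ u3)
  F T T  ✓ satisfies all
  T F F  ✗ fails (¬u1 ∨ u3)
  T F T  ✗ fails (¬u1 ∨ u2)
  T T F  ✗ fails (¬u1 ∨ u3)
  T T T  ✓ satisfies all
3 of the 8 rows are models.

3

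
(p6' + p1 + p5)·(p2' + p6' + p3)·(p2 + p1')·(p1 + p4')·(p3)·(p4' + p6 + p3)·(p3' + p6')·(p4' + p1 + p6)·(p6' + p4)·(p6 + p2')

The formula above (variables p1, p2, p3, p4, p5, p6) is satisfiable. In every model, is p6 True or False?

False

Suppose p6 = 1.
Unit clause (p3) forces p3 = 1.
That conflicts with the unit clause (p3').
So every satisfying assignment has p6 = False.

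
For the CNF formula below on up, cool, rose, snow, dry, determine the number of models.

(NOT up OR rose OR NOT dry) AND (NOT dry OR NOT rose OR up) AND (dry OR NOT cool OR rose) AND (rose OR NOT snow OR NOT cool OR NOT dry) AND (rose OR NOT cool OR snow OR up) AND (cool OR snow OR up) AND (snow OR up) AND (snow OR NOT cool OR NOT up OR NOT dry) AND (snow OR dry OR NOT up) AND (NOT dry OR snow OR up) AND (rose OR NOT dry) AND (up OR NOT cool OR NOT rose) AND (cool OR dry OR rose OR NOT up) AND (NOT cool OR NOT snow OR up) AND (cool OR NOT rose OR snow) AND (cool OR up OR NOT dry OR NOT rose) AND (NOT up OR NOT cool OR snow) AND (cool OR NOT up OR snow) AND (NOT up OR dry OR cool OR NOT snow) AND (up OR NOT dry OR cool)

There are 2^5 = 32 truth assignments over (up, cool, rose, snow, dry).
Split on rose. With rose = true, the clauses containing rose are satisfied and NOT rose drops from the rest; 4 of the 2^4 = 16 assignments to the other variables satisfy what remains.
With rose = false, by the same count on the reduced clause set, 1 assignment works.
Total: 4 + 1 = 5.

5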